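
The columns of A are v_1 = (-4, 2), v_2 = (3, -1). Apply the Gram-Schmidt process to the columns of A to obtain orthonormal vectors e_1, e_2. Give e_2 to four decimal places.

v_1 = (-4, 2); ‖v_1‖ = 4.4721, so e_1 = (-0.8944, 0.4472).
e_1·v_2 = (-0.8944)·3 + 0.4472·(-1) = -3.1305.
u_2 = v_2 + 3.1305·e_1 = (0.2000, 0.4000).
‖u_2‖ = 0.4472, so e_2 = (0.4472, 0.8944).

e_2 = (0.4472, 0.8944)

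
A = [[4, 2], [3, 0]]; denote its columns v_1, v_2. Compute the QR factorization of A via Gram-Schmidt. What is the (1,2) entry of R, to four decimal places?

r_{12} = 1.6000

v_1 = (4, 3); ‖v_1‖ = 5.0000, so e_1 = (0.8000, 0.6000).
r_{12} = e_1·v_2 = 1.6000.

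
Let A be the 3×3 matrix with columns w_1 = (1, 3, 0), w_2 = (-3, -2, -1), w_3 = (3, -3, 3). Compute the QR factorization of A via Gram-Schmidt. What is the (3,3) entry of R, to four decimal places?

w_1 = (1, 3, 0); ‖w_1‖ = 3.1623, so e_1 = (0.3162, 0.9487, 0.0000).
e_1·w_2 = 0.3162·(-3) + 0.9487·(-2) + 0.0000·(-1) = -2.8460.
u_2 = w_2 + 2.8460·e_1 = (-2.1000, 0.7000, -1.0000).
‖u_2‖ = 2.4290, so e_2 = (-0.8646, 0.2882, -0.4117).
e_1·w_3 = 0.3162·3 + 0.9487·(-3) + 0.0000·3 = -1.8974; e_2·w_3 = (-0.8646)·3 + 0.2882·(-3) + (-0.4117)·3 = -4.6933.
u_3 = w_3 + 1.8974·e_1 + 4.6933·e_2 = (-0.4576, 0.1525, 1.0678).
r_{33} = ‖u_3‖ = 1.1717.

r_{33} = 1.1717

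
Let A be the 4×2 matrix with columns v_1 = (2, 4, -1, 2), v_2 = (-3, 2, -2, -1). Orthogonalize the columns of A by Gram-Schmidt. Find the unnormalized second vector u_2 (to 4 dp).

v_1 = (2, 4, -1, 2); ‖v_1‖ = 5.0000, so q_1 = (0.4000, 0.8000, -0.2000, 0.4000).
q_1·v_2 = 0.4000·(-3) + 0.8000·2 + (-0.2000)·(-2) + 0.4000·(-1) = 0.4000.
u_2 = v_2 − 0.4000·q_1 = (-3.1600, 1.6800, -1.9200, -1.1600).

u_2 = (-3.1600, 1.6800, -1.9200, -1.1600)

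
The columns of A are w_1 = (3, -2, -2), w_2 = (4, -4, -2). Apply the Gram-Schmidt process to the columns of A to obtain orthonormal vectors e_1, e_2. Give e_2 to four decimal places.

w_1 = (3, -2, -2); ‖w_1‖ = 4.1231, so e_1 = (0.7276, -0.4851, -0.4851).
e_1·w_2 = 0.7276·4 + (-0.4851)·(-4) + (-0.4851)·(-2) = 5.8209.
u_2 = w_2 − 5.8209·e_1 = (-0.2353, -1.1765, 0.8235).
‖u_2‖ = 1.4552, so e_2 = (-0.1617, -0.8085, 0.5659).

e_2 = (-0.1617, -0.8085, 0.5659)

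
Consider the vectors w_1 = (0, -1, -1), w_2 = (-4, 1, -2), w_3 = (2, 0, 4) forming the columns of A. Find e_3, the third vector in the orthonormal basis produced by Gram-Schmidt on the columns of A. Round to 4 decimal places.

w_1 = (0, -1, -1); ‖w_1‖ = 1.4142, so e_1 = (0.0000, -0.7071, -0.7071).
e_1·w_2 = 0.0000·(-4) + (-0.7071)·1 + (-0.7071)·(-2) = 0.7071.
u_2 = w_2 − 0.7071·e_1 = (-4.0000, 1.5000, -1.5000).
‖u_2‖ = 4.5277, so e_2 = (-0.8835, 0.3313, -0.3313).
e_1·w_3 = 0.0000·2 + (-0.7071)·0 + (-0.7071)·4 = -2.8284; e_2·w_3 = (-0.8835)·2 + 0.3313·0 + (-0.3313)·4 = -3.0921.
u_3 = w_3 + 2.8284·e_1 + 3.0921·e_2 = (-0.7317, -0.9756, 0.9756).
‖u_3‖ = 1.5617, so e_3 = (-0.4685, -0.6247, 0.6247).

e_3 = (-0.4685, -0.6247, 0.6247)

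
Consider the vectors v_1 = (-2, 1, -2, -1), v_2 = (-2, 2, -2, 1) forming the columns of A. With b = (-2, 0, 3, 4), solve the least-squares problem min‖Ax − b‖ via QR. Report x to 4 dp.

v_1 = (-2, 1, -2, -1); ‖v_1‖ = 3.1623, so q_1 = (-0.6325, 0.3162, -0.6325, -0.3162).
q_1·v_2 = (-0.6325)·(-2) + 0.3162·2 + (-0.6325)·(-2) + (-0.3162)·1 = 2.8460.
u_2 = v_2 − 2.8460·q_1 = (-0.2000, 1.1000, -0.2000, 1.9000).
‖u_2‖ = 2.2136, so q_2 = (-0.0904, 0.4969, -0.0904, 0.8583).
Qᵀb = (-1.8974, 3.3430).
Back-substitute: x_2 = 3.3430/2.2136 = 1.5102.
x_1 = (-1.8974 − 2.8460·1.5102)/3.1623 = -1.9592.

x = (-1.9592, 1.5102)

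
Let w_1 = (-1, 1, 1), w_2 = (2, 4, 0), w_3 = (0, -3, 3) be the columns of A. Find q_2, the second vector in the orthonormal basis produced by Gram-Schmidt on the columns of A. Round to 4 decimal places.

q_1 = w_1/‖w_1‖ = (-1, 1, 1)/1.7321 = (-0.5774, 0.5774, 0.5774).
r_{12} = q_1·w_2 = 1.1547.
u_2 = w_2 − 1.1547·q_1 = (2.6667, 3.3333, -0.6667).
‖u_2‖ = 4.3205, so q_2 = (0.6172, 0.7715, -0.1543).

q_2 = (0.6172, 0.7715, -0.1543)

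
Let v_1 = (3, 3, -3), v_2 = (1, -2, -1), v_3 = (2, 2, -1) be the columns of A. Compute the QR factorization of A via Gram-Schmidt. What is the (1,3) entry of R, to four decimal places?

r_{13} = 2.8868

v_1 = (3, 3, -3); ‖v_1‖ = 5.1962, so q_1 = (0.5774, 0.5774, -0.5774).
r_{13} = q_1·v_3 = 2.8868.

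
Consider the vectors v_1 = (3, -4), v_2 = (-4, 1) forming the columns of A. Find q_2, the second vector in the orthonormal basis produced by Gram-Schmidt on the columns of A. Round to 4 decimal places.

q_1 = v_1/‖v_1‖ = (3, -4)/5.0000 = (0.6000, -0.8000).
r_{12} = q_1·v_2 = -3.2000.
u_2 = v_2 + 3.2000·q_1 = (-2.0800, -1.5600).
‖u_2‖ = 2.6000, so q_2 = (-0.8000, -0.6000).

q_2 = (-0.8000, -0.6000)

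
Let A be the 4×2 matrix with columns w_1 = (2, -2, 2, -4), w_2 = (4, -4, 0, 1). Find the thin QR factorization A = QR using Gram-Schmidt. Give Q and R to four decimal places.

w_1 = (2, -2, 2, -4); ‖w_1‖ = 5.2915, so q_1 = (0.3780, -0.3780, 0.3780, -0.7559).
q_1·w_2 = 0.3780·4 + (-0.3780)·(-4) + 0.3780·0 + (-0.7559)·1 = 2.2678.
u_2 = w_2 − 2.2678·q_1 = (3.1429, -3.1429, -0.8571, 2.7143).
‖u_2‖ = 5.2780, so q_2 = (0.5955, -0.5955, -0.1624, 0.5143).

Q = [[0.3780, 0.5955], [-0.3780, -0.5955], [0.3780, -0.1624], [-0.7559, 0.5143]], R = [[5.2915, 2.2678], [0.0000, 5.2780]]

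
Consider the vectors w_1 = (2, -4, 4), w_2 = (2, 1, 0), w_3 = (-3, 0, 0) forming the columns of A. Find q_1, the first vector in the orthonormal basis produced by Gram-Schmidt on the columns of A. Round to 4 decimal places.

q_1 = w_1/‖w_1‖ = (2, -4, 4)/6.0000 = (0.3333, -0.6667, 0.6667).

q_1 = (0.3333, -0.6667, 0.6667)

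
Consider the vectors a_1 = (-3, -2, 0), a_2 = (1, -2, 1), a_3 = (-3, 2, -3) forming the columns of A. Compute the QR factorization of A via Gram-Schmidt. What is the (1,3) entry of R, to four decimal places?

r_{13} = 1.3868

e_1 = a_1/‖a_1‖ = (-3, -2, 0)/3.6056 = (-0.8321, -0.5547, 0.0000).
r_{13} = e_1·a_3 = 1.3868.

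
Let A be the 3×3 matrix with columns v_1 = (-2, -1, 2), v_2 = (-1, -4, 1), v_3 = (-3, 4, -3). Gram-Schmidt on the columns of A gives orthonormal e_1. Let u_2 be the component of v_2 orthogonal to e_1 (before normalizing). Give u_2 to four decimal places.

v_1 = (-2, -1, 2); ‖v_1‖ = 3.0000, so e_1 = (-0.6667, -0.3333, 0.6667).
e_1·v_2 = (-0.6667)·(-1) + (-0.3333)·(-4) + 0.6667·1 = 2.6667.
u_2 = v_2 − 2.6667·e_1 = (0.7778, -3.1111, -0.7778).

u_2 = (0.7778, -3.1111, -0.7778)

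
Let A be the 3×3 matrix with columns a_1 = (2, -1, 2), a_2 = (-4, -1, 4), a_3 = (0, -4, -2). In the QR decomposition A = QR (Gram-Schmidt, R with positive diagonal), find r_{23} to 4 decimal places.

r_{23} = -0.6975

q_1 = a_1/‖a_1‖ = (2, -1, 2)/3.0000 = (0.6667, -0.3333, 0.6667).
r_{12} = q_1·a_2 = 0.3333.
u_2 = a_2 − 0.3333·q_1 = (-4.2222, -0.8889, 3.7778).
‖u_2‖ = 5.7349, so q_2 = (-0.7362, -0.1550, 0.6587).
r_{23} = q_2·a_3 = -0.6975.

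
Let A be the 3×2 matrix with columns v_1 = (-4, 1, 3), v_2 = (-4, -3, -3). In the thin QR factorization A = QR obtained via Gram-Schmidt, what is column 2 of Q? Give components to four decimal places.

q_1 = v_1/‖v_1‖ = (-4, 1, 3)/5.0990 = (-0.7845, 0.1961, 0.5883).
r_{12} = q_1·v_2 = 0.7845.
u_2 = v_2 − 0.7845·q_1 = (-3.3846, -3.1538, -3.4615).
‖u_2‖ = 5.7779, so q_2 = (-0.5858, -0.5458, -0.5991).

q_2 = (-0.5858, -0.5458, -0.5991)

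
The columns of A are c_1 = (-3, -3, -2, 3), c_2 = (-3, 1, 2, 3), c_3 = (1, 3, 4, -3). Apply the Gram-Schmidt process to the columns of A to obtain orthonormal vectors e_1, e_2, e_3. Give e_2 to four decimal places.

c_1 = (-3, -3, -2, 3); ‖c_1‖ = 5.5678, so e_1 = (-0.5388, -0.5388, -0.3592, 0.5388).
e_1·c_2 = (-0.5388)·(-3) + (-0.5388)·1 + (-0.3592)·2 + 0.5388·3 = 1.9757.
u_2 = c_2 − 1.9757·e_1 = (-1.9355, 2.0645, 2.7097, 1.9355).
‖u_2‖ = 4.3700, so e_2 = (-0.4429, 0.4724, 0.6201, 0.4429).

e_2 = (-0.4429, 0.4724, 0.6201, 0.4429)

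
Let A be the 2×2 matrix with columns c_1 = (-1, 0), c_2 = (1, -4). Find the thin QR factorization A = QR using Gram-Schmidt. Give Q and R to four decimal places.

Q = [[-1.0000, 0.0000], [0.0000, -1.0000]], R = [[1.0000, -1.0000], [0.0000, 4.0000]]

q_1 = c_1/‖c_1‖ = (-1, 0)/1.0000 = (-1.0000, 0.0000).
r_{12} = q_1·c_2 = -1.0000.
u_2 = c_2 + 1.0000·q_1 = (0.0000, -4.0000).
‖u_2‖ = 4.0000, so q_2 = (0.0000, -1.0000).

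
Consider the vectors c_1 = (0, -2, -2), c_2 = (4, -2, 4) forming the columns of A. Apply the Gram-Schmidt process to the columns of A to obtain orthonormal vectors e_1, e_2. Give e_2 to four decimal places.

e_1 = c_1/‖c_1‖ = (0, -2, -2)/2.8284 = (0.0000, -0.7071, -0.7071).
r_{12} = e_1·c_2 = -1.4142.
u_2 = c_2 + 1.4142·e_1 = (4.0000, -3.0000, 3.0000).
‖u_2‖ = 5.8310, so e_2 = (0.6860, -0.5145, 0.5145).

e_2 = (0.6860, -0.5145, 0.5145)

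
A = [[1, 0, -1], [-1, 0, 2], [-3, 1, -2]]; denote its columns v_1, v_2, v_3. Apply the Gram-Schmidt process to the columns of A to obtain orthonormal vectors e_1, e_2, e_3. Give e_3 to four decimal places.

e_3 = (0.7071, 0.7071, 0.0000)

e_1 = v_1/‖v_1‖ = (1, -1, -3)/3.3166 = (0.3015, -0.3015, -0.9045).
r_{12} = e_1·v_2 = -0.9045.
u_2 = v_2 + 0.9045·e_1 = (0.2727, -0.2727, 0.1818).
‖u_2‖ = 0.4264, so e_2 = (0.6396, -0.6396, 0.4264).
r_{13} = e_1·v_3 = 0.9045; r_{23} = e_2·v_3 = -2.7716.
u_3 = v_3 − 0.9045·e_1 + 2.7716·e_2 = (0.5000, 0.5000, 0.0000).
‖u_3‖ = 0.7071, so e_3 = (0.7071, 0.7071, 0.0000).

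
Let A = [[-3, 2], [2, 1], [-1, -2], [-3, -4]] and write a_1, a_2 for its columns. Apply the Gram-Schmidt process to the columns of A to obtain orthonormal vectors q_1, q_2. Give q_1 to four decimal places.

q_1 = a_1/‖a_1‖ = (-3, 2, -1, -3)/4.7958 = (-0.6255, 0.4170, -0.2085, -0.6255).

q_1 = (-0.6255, 0.4170, -0.2085, -0.6255)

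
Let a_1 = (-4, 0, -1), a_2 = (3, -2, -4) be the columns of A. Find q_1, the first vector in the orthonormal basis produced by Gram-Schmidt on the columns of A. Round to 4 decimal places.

q_1 = (-0.9701, 0.0000, -0.2425)

a_1 = (-4, 0, -1); ‖a_1‖ = 4.1231, so q_1 = (-0.9701, 0.0000, -0.2425).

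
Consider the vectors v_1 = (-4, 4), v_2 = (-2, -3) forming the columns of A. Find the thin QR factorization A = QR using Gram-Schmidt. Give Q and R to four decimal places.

e_1 = v_1/‖v_1‖ = (-4, 4)/5.6569 = (-0.7071, 0.7071).
r_{12} = e_1·v_2 = -0.7071.
u_2 = v_2 + 0.7071·e_1 = (-2.5000, -2.5000).
‖u_2‖ = 3.5355, so e_2 = (-0.7071, -0.7071).

Q = [[-0.7071, -0.7071], [0.7071, -0.7071]], R = [[5.6569, -0.7071], [0.0000, 3.5355]]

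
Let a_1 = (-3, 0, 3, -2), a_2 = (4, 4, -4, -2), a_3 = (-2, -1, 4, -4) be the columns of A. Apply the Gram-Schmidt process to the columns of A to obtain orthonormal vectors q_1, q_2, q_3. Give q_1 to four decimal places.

q_1 = (-0.6396, 0.0000, 0.6396, -0.4264)

q_1 = a_1/‖a_1‖ = (-3, 0, 3, -2)/4.6904 = (-0.6396, 0.0000, 0.6396, -0.4264).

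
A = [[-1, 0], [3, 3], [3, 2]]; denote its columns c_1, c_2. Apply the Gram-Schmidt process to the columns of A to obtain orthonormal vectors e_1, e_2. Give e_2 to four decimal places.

e_2 = (0.7337, 0.5869, -0.3424)

e_1 = c_1/‖c_1‖ = (-1, 3, 3)/4.3589 = (-0.2294, 0.6882, 0.6882).
r_{12} = e_1·c_2 = 3.4412.
u_2 = c_2 − 3.4412·e_1 = (0.7895, 0.6316, -0.3684).
‖u_2‖ = 1.0761, so e_2 = (0.7337, 0.5869, -0.3424).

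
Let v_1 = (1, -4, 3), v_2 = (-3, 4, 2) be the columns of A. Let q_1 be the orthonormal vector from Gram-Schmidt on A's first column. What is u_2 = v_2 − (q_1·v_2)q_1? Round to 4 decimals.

u_2 = (-2.5000, 2.0000, 3.5000)

q_1 = v_1/‖v_1‖ = (1, -4, 3)/5.0990 = (0.1961, -0.7845, 0.5883).
r_{12} = q_1·v_2 = -2.5495.
u_2 = v_2 + 2.5495·q_1 = (-2.5000, 2.0000, 3.5000).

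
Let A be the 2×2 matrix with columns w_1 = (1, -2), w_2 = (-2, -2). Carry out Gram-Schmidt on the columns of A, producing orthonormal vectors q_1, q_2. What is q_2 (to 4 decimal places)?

q_1 = w_1/‖w_1‖ = (1, -2)/2.2361 = (0.4472, -0.8944).
r_{12} = q_1·w_2 = 0.8944.
u_2 = w_2 − 0.8944·q_1 = (-2.4000, -1.2000).
‖u_2‖ = 2.6833, so q_2 = (-0.8944, -0.4472).

q_2 = (-0.8944, -0.4472)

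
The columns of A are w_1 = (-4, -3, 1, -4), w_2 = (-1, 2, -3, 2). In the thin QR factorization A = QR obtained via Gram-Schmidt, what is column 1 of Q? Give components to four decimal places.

q_1 = w_1/‖w_1‖ = (-4, -3, 1, -4)/6.4807 = (-0.6172, -0.4629, 0.1543, -0.6172).

q_1 = (-0.6172, -0.4629, 0.1543, -0.6172)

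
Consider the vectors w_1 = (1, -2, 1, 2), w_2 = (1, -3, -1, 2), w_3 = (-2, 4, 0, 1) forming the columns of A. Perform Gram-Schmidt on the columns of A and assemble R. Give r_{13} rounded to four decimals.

r_{13} = -2.5298

w_1 = (1, -2, 1, 2); ‖w_1‖ = 3.1623, so q_1 = (0.3162, -0.6325, 0.3162, 0.6325).
r_{13} = q_1·w_3 = -2.5298.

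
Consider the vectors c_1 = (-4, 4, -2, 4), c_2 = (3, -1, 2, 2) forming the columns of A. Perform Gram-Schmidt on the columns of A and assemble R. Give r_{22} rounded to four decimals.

e_1 = c_1/‖c_1‖ = (-4, 4, -2, 4)/7.2111 = (-0.5547, 0.5547, -0.2774, 0.5547).
r_{12} = e_1·c_2 = -1.6641.
u_2 = c_2 + 1.6641·e_1 = (2.0769, -0.0769, 1.5385, 2.9231).
r_{22} = ‖u_2‖ = 3.9027.

r_{22} = 3.9027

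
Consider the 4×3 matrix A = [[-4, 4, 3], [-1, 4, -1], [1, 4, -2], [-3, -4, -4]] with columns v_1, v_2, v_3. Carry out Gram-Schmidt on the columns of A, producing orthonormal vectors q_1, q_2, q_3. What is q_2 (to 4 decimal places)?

v_1 = (-4, -1, 1, -3); ‖v_1‖ = 5.1962, so q_1 = (-0.7698, -0.1925, 0.1925, -0.5774).
q_1·v_2 = (-0.7698)·4 + (-0.1925)·4 + 0.1925·4 + (-0.5774)·(-4) = -0.7698.
u_2 = v_2 + 0.7698·q_1 = (3.4074, 3.8519, 4.1481, -4.4444).
‖u_2‖ = 7.9629, so q_2 = (0.4279, 0.4837, 0.5209, -0.5581).

q_2 = (0.4279, 0.4837, 0.5209, -0.5581)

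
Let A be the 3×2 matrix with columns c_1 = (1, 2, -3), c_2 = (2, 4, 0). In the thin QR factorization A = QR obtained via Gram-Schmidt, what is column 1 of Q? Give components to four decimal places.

e_1 = (0.2673, 0.5345, -0.8018)

e_1 = c_1/‖c_1‖ = (1, 2, -3)/3.7417 = (0.2673, 0.5345, -0.8018).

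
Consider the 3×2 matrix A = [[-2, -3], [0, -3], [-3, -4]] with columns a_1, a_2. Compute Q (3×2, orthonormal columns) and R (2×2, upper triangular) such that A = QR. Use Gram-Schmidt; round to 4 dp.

Q = [[-0.5547, -0.0766], [0.0000, -0.9958], [-0.8321, 0.0511]], R = [[3.6056, 4.9923], [0.0000, 3.0128]]

a_1 = (-2, 0, -3); ‖a_1‖ = 3.6056, so e_1 = (-0.5547, 0.0000, -0.8321).
e_1·a_2 = (-0.5547)·(-3) + 0.0000·(-3) + (-0.8321)·(-4) = 4.9923.
u_2 = a_2 − 4.9923·e_1 = (-0.2308, -3.0000, 0.1538).
‖u_2‖ = 3.0128, so e_2 = (-0.0766, -0.9958, 0.0511).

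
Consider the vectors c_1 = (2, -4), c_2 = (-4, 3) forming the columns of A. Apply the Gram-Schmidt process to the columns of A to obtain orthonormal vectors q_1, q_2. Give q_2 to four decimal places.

c_1 = (2, -4); ‖c_1‖ = 4.4721, so q_1 = (0.4472, -0.8944).
q_1·c_2 = 0.4472·(-4) + (-0.8944)·3 = -4.4721.
u_2 = c_2 + 4.4721·q_1 = (-2.0000, -1.0000).
‖u_2‖ = 2.2361, so q_2 = (-0.8944, -0.4472).

q_2 = (-0.8944, -0.4472)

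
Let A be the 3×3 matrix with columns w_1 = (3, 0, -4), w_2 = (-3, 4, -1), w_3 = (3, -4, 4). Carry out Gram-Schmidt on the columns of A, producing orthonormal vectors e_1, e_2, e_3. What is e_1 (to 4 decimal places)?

e_1 = (0.6000, 0.0000, -0.8000)

e_1 = w_1/‖w_1‖ = (3, 0, -4)/5.0000 = (0.6000, 0.0000, -0.8000).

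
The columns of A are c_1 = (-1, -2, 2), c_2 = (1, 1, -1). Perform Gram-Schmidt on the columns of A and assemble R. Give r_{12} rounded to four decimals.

r_{12} = -1.6667

c_1 = (-1, -2, 2); ‖c_1‖ = 3.0000, so q_1 = (-0.3333, -0.6667, 0.6667).
r_{12} = q_1·c_2 = -1.6667.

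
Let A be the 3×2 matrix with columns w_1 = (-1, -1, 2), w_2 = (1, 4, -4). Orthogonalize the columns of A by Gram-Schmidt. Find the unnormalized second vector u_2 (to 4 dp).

q_1 = w_1/‖w_1‖ = (-1, -1, 2)/2.4495 = (-0.4082, -0.4082, 0.8165).
r_{12} = q_1·w_2 = -5.3072.
u_2 = w_2 + 5.3072·q_1 = (-1.1667, 1.8333, 0.3333).

u_2 = (-1.1667, 1.8333, 0.3333)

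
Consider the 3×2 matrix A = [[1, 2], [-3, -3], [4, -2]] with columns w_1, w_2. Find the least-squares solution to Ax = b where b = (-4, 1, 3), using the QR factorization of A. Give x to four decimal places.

x = (0.3141, -1.0554)

q_1 = w_1/‖w_1‖ = (1, -3, 4)/5.0990 = (0.1961, -0.5883, 0.7845).
r_{12} = q_1·w_2 = 0.5883.
u_2 = w_2 − 0.5883·q_1 = (1.8846, -2.6538, -2.4615).
‖u_2‖ = 4.0809, so q_2 = (0.4618, -0.6503, -0.6032).
Qᵀb = (0.9806, -4.3071).
Back-substitute: x_2 = -4.3071/4.0809 = -1.0554.
x_1 = (0.9806 − 0.5883·(-1.0554))/5.0990 = 0.3141.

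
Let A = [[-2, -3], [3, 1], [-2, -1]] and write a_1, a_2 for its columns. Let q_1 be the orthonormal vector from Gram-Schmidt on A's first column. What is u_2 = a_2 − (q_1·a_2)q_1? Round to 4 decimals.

a_1 = (-2, 3, -2); ‖a_1‖ = 4.1231, so q_1 = (-0.4851, 0.7276, -0.4851).
q_1·a_2 = (-0.4851)·(-3) + 0.7276·1 + (-0.4851)·(-1) = 2.6679.
u_2 = a_2 − 2.6679·q_1 = (-1.7059, -0.9412, 0.2941).

u_2 = (-1.7059, -0.9412, 0.2941)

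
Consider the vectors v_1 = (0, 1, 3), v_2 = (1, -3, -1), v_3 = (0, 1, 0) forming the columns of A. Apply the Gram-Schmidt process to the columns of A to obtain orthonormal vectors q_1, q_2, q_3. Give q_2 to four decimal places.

q_2 = (0.3676, -0.8823, 0.2941)

q_1 = v_1/‖v_1‖ = (0, 1, 3)/3.1623 = (0.0000, 0.3162, 0.9487).
r_{12} = q_1·v_2 = -1.8974.
u_2 = v_2 + 1.8974·q_1 = (1.0000, -2.4000, 0.8000).
‖u_2‖ = 2.7203, so q_2 = (0.3676, -0.8823, 0.2941).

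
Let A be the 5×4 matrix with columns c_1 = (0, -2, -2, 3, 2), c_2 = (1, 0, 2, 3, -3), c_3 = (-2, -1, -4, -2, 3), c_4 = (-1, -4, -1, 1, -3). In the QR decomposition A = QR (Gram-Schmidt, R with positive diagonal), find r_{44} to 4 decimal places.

r_{44} = 3.3757

q_1 = c_1/‖c_1‖ = (0, -2, -2, 3, 2)/4.5826 = (0.0000, -0.4364, -0.4364, 0.6547, 0.4364).
r_{12} = q_1·c_2 = -0.2182.
u_2 = c_2 + 0.2182·q_1 = (1.0000, -0.0952, 1.9048, 3.1429, -2.9048).
‖u_2‖ = 4.7909, so q_2 = (0.2087, -0.0199, 0.3976, 0.6560, -0.6063).
r_{13} = q_1·c_3 = 2.1822; r_{23} = q_2·c_3 = -5.1189.
u_3 = c_3 − 2.1822·q_1 + 5.1189·q_2 = (-0.9315, -0.1494, -1.0124, -0.0705, -1.0560).
‖u_3‖ = 1.7422, so q_3 = (-0.5347, -0.0857, -0.5811, -0.0405, -0.6061).
r_{14} = q_1·c_4 = 1.5275; r_{24} = q_2·c_4 = 1.9482; r_{34} = q_3·c_4 = 3.2367.
u_4 = c_4 − 1.5275·q_1 − 1.9482·q_2 − 3.2367·q_3 = (0.3240, -3.0171, 0.7731, -1.1470, -0.5236).
r_{44} = ‖u_4‖ = 3.3757.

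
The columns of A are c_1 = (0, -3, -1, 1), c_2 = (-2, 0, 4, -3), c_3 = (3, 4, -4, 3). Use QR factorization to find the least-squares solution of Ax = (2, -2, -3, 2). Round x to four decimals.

c_1 = (0, -3, -1, 1); ‖c_1‖ = 3.3166, so q_1 = (0.0000, -0.9045, -0.3015, 0.3015).
q_1·c_2 = 0.0000·(-2) + (-0.9045)·0 + (-0.3015)·4 + 0.3015·(-3) = -2.1106.
u_2 = c_2 + 2.1106·q_1 = (-2.0000, -1.9091, 3.3636, -2.3636).
‖u_2‖ = 4.9543, so q_2 = (-0.4037, -0.3853, 0.6789, -0.4771).
q_1·c_3 = 0.0000·3 + (-0.9045)·4 + (-0.3015)·(-4) + 0.3015·3 = -1.5076; q_2·c_3 = (-0.4037)·3 + (-0.3853)·4 + 0.6789·(-4) + (-0.4771)·3 = -6.8994.
u_3 = c_3 + 1.5076·q_1 + 6.8994·q_2 = (0.2148, -0.0222, 0.2296, 0.1630).
‖u_3‖ = 0.3549, so q_3 = (0.6054, -0.0626, 0.6471, 0.4592).
Qᵀb = (3.3166, -3.0277, 0.3131).
Back-substitute: x_3 = 0.3131/0.3549 = 0.8824.
x_2 = (-3.0277 + 6.8994·0.8824)/4.9543 = 0.6176.
x_1 = (3.3166 + 2.1106·0.6176 + 1.5076·0.8824)/3.3166 = 1.7941.

x = (1.7941, 0.6176, 0.8824)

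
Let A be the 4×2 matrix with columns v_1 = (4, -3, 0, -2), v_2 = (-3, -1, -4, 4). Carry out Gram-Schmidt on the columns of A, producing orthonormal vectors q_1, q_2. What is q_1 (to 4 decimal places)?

v_1 = (4, -3, 0, -2); ‖v_1‖ = 5.3852, so q_1 = (0.7428, -0.5571, 0.0000, -0.3714).

q_1 = (0.7428, -0.5571, 0.0000, -0.3714)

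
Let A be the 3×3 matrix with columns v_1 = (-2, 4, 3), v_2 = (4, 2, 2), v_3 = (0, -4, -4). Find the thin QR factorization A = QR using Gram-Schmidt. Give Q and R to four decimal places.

Q = [[-0.3714, 0.9252, 0.0778], [0.7428, 0.2458, 0.6228], [0.5571, 0.2891, -0.7785]], R = [[5.3852, 1.1142, -5.1995], [0.0000, 4.7706, -2.1395], [0.0000, 0.0000, 0.6228]]

v_1 = (-2, 4, 3); ‖v_1‖ = 5.3852, so q_1 = (-0.3714, 0.7428, 0.5571).
q_1·v_2 = (-0.3714)·4 + 0.7428·2 + 0.5571·2 = 1.1142.
u_2 = v_2 − 1.1142·q_1 = (4.4138, 1.1724, 1.3793).
‖u_2‖ = 4.7706, so q_2 = (0.9252, 0.2458, 0.2891).
q_1·v_3 = (-0.3714)·0 + 0.7428·(-4) + 0.5571·(-4) = -5.1995; q_2·v_3 = 0.9252·0 + 0.2458·(-4) + 0.2891·(-4) = -2.1395.
u_3 = v_3 + 5.1995·q_1 + 2.1395·q_2 = (0.0485, 0.3879, -0.4848).
‖u_3‖ = 0.6228, so q_3 = (0.0778, 0.6228, -0.7785).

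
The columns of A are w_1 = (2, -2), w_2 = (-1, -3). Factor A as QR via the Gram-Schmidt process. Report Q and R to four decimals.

Q = [[0.7071, -0.7071], [-0.7071, -0.7071]], R = [[2.8284, 1.4142], [0.0000, 2.8284]]

w_1 = (2, -2); ‖w_1‖ = 2.8284, so q_1 = (0.7071, -0.7071).
q_1·w_2 = 0.7071·(-1) + (-0.7071)·(-3) = 1.4142.
u_2 = w_2 − 1.4142·q_1 = (-2.0000, -2.0000).
‖u_2‖ = 2.8284, so q_2 = (-0.7071, -0.7071).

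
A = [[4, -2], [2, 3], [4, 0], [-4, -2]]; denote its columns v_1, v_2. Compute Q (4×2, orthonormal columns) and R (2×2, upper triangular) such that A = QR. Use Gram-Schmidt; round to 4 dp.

e_1 = v_1/‖v_1‖ = (4, 2, 4, -4)/7.2111 = (0.5547, 0.2774, 0.5547, -0.5547).
r_{12} = e_1·v_2 = 0.8321.
u_2 = v_2 − 0.8321·e_1 = (-2.4615, 2.7692, -0.4615, -1.5385).
‖u_2‖ = 4.0383, so e_2 = (-0.6096, 0.6857, -0.1143, -0.3810).

Q = [[0.5547, -0.6096], [0.2774, 0.6857], [0.5547, -0.1143], [-0.5547, -0.3810]], R = [[7.2111, 0.8321], [0.0000, 4.0383]]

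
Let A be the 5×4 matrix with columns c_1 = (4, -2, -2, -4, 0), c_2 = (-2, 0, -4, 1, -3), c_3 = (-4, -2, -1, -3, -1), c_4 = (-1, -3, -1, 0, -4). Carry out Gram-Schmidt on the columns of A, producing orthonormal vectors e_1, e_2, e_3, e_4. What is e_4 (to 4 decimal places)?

e_1 = c_1/‖c_1‖ = (4, -2, -2, -4, 0)/6.3246 = (0.6325, -0.3162, -0.3162, -0.6325, 0.0000).
r_{12} = e_1·c_2 = -0.6325.
u_2 = c_2 + 0.6325·e_1 = (-1.6000, -0.2000, -4.2000, 0.6000, -3.0000).
‖u_2‖ = 5.4406, so e_2 = (-0.2941, -0.0368, -0.7720, 0.1103, -0.5514).
r_{13} = e_1·c_3 = 0.3162; r_{23} = e_2·c_3 = 2.2424.
u_3 = c_3 − 0.3162·e_1 − 2.2424·e_2 = (-3.5405, -1.8176, 0.8311, -3.0473, 0.2365).
‖u_3‖ = 5.0864, so e_3 = (-0.6961, -0.3573, 0.1634, -0.5991, 0.0465).
r_{14} = e_1·c_4 = 0.6325; r_{24} = e_2·c_4 = 3.3820; r_{34} = e_3·c_4 = 1.4187.
u_4 = c_4 − 0.6325·e_1 − 3.3820·e_2 − 1.4187·e_3 = (0.5821, -2.1687, 1.5790, 0.8770, -2.2011).
‖u_4‖ = 3.6262, so e_4 = (0.1605, -0.5981, 0.4354, 0.2418, -0.6070).

e_4 = (0.1605, -0.5981, 0.4354, 0.2418, -0.6070)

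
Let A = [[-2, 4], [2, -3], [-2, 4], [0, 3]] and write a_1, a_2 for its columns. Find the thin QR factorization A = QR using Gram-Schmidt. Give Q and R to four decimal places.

a_1 = (-2, 2, -2, 0); ‖a_1‖ = 3.4641, so e_1 = (-0.5774, 0.5774, -0.5774, 0.0000).
e_1·a_2 = (-0.5774)·4 + 0.5774·(-3) + (-0.5774)·4 + 0.0000·3 = -6.3509.
u_2 = a_2 + 6.3509·e_1 = (0.3333, 0.6667, 0.3333, 3.0000).
‖u_2‖ = 3.1091, so e_2 = (0.1072, 0.2144, 0.1072, 0.9649).

Q = [[-0.5774, 0.1072], [0.5774, 0.2144], [-0.5774, 0.1072], [0.0000, 0.9649]], R = [[3.4641, -6.3509], [0.0000, 3.1091]]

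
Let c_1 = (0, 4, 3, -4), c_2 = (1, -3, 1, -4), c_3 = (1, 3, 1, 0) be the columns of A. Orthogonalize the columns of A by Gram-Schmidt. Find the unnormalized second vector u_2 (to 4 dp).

c_1 = (0, 4, 3, -4); ‖c_1‖ = 6.4031, so q_1 = (0.0000, 0.6247, 0.4685, -0.6247).
q_1·c_2 = 0.0000·1 + 0.6247·(-3) + 0.4685·1 + (-0.6247)·(-4) = 1.0932.
u_2 = c_2 − 1.0932·q_1 = (1.0000, -3.6829, 0.4878, -3.3171).

u_2 = (1.0000, -3.6829, 0.4878, -3.3171)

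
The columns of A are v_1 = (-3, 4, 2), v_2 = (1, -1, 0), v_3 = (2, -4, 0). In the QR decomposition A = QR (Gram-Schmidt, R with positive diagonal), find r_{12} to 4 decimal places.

r_{12} = -1.2999

q_1 = v_1/‖v_1‖ = (-3, 4, 2)/5.3852 = (-0.5571, 0.7428, 0.3714).
r_{12} = q_1·v_2 = -1.2999.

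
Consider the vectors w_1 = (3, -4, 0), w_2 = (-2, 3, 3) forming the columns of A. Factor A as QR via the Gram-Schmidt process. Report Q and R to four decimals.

q_1 = w_1/‖w_1‖ = (3, -4, 0)/5.0000 = (0.6000, -0.8000, 0.0000).
r_{12} = q_1·w_2 = -3.6000.
u_2 = w_2 + 3.6000·q_1 = (0.1600, 0.1200, 3.0000).
‖u_2‖ = 3.0067, so q_2 = (0.0532, 0.0399, 0.9978).

Q = [[0.6000, 0.0532], [-0.8000, 0.0399], [0.0000, 0.9978]], R = [[5.0000, -3.6000], [0.0000, 3.0067]]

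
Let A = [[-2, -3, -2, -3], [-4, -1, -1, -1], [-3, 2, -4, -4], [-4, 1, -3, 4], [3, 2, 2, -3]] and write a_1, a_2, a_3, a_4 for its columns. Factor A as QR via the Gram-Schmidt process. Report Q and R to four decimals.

Q = [[-0.2722, -0.6487, -0.4915, -0.2530], [-0.5443, -0.1297, 0.6728, -0.4812], [-0.4082, 0.5449, -0.5390, -0.4081], [-0.5443, 0.3373, 0.0588, 0.5489], [0.4082, 0.3892, 0.1088, -0.4865]], R = [[7.3485, 0.8165, 5.1711, -0.4082], [0.0000, 4.2817, -0.9861, 0.0778], [0.0000, 0.0000, 2.5074, 2.8667], [0.0000, 0.0000, 0.0000, 6.5276]]

a_1 = (-2, -4, -3, -4, 3); ‖a_1‖ = 7.3485, so e_1 = (-0.2722, -0.5443, -0.4082, -0.5443, 0.4082).
e_1·a_2 = (-0.2722)·(-3) + (-0.5443)·(-1) + (-0.4082)·2 + (-0.5443)·1 + 0.4082·2 = 0.8165.
u_2 = a_2 − 0.8165·e_1 = (-2.7778, -0.5556, 2.3333, 1.4444, 1.6667).
‖u_2‖ = 4.2817, so e_2 = (-0.6487, -0.1297, 0.5449, 0.3373, 0.3892).
e_1·a_3 = (-0.2722)·(-2) + (-0.5443)·(-1) + (-0.4082)·(-4) + (-0.5443)·(-3) + 0.4082·2 = 5.1711; e_2·a_3 = (-0.6487)·(-2) + (-0.1297)·(-1) + 0.5449·(-4) + 0.3373·(-3) + 0.3892·2 = -0.9861.
u_3 = a_3 − 5.1711·e_1 + 0.9861·e_2 = (-1.2323, 1.6869, -1.3515, 0.1475, 0.2727).
‖u_3‖ = 2.5074, so e_3 = (-0.4915, 0.6728, -0.5390, 0.0588, 0.1088).
e_1·a_4 = (-0.2722)·(-3) + (-0.5443)·(-1) + (-0.4082)·(-4) + (-0.5443)·4 + 0.4082·(-3) = -0.4082; e_2·a_4 = (-0.6487)·(-3) + (-0.1297)·(-1) + 0.5449·(-4) + 0.3373·4 + 0.3892·(-3) = 0.0778; e_3·a_4 = (-0.4915)·(-3) + 0.6728·(-1) + (-0.5390)·(-4) + 0.0588·4 + 0.1088·(-3) = 2.8667.
u_4 = a_4 + 0.4082·e_1 − 0.0778·e_2 − 2.8667·e_3 = (-1.6517, -3.1407, -2.6639, 3.5829, -3.1754).
‖u_4‖ = 6.5276, so e_4 = (-0.2530, -0.4812, -0.4081, 0.5489, -0.4865).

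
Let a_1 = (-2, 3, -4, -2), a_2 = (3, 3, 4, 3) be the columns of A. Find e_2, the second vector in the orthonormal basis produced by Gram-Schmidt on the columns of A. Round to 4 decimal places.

e_2 = (0.3265, 0.8349, 0.2997, 0.3265)

a_1 = (-2, 3, -4, -2); ‖a_1‖ = 5.7446, so e_1 = (-0.3482, 0.5222, -0.6963, -0.3482).
e_1·a_2 = (-0.3482)·3 + 0.5222·3 + (-0.6963)·4 + (-0.3482)·3 = -3.3075.
u_2 = a_2 + 3.3075·e_1 = (1.8485, 4.7273, 1.6970, 1.8485).
‖u_2‖ = 5.6622, so e_2 = (0.3265, 0.8349, 0.2997, 0.3265).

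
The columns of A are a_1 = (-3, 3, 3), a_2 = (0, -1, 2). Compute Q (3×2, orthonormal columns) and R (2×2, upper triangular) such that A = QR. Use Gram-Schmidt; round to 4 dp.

a_1 = (-3, 3, 3); ‖a_1‖ = 5.1962, so q_1 = (-0.5774, 0.5774, 0.5774).
q_1·a_2 = (-0.5774)·0 + 0.5774·(-1) + 0.5774·2 = 0.5774.
u_2 = a_2 − 0.5774·q_1 = (0.3333, -1.3333, 1.6667).
‖u_2‖ = 2.1602, so q_2 = (0.1543, -0.6172, 0.7715).

Q = [[-0.5774, 0.1543], [0.5774, -0.6172], [0.5774, 0.7715]], R = [[5.1962, 0.5774], [0.0000, 2.1602]]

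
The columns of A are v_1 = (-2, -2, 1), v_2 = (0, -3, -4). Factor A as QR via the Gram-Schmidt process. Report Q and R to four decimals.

Q = [[-0.6667, 0.0897], [-0.6667, -0.5157], [0.3333, -0.8521]], R = [[3.0000, 0.6667], [0.0000, 4.9554]]

v_1 = (-2, -2, 1); ‖v_1‖ = 3.0000, so e_1 = (-0.6667, -0.6667, 0.3333).
e_1·v_2 = (-0.6667)·0 + (-0.6667)·(-3) + 0.3333·(-4) = 0.6667.
u_2 = v_2 − 0.6667·e_1 = (0.4444, -2.5556, -4.2222).
‖u_2‖ = 4.9554, so e_2 = (0.0897, -0.5157, -0.8521).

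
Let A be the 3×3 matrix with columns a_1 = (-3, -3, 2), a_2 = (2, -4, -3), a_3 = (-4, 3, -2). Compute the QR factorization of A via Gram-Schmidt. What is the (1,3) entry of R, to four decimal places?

a_1 = (-3, -3, 2); ‖a_1‖ = 4.6904, so q_1 = (-0.6396, -0.6396, 0.4264).
r_{13} = q_1·a_3 = -0.2132.

r_{13} = -0.2132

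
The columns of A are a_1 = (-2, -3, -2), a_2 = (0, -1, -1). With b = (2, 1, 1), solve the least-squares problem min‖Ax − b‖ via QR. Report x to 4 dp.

x = (-0.8889, 1.2222)

q_1 = a_1/‖a_1‖ = (-2, -3, -2)/4.1231 = (-0.4851, -0.7276, -0.4851).
r_{12} = q_1·a_2 = 1.2127.
u_2 = a_2 − 1.2127·q_1 = (0.5882, -0.1176, -0.4118).
‖u_2‖ = 0.7276, so q_2 = (0.8085, -0.1617, -0.5659).
Qᵀb = (-2.1828, 0.8893).
Back-substitute: x_2 = 0.8893/0.7276 = 1.2222.
x_1 = (-2.1828 − 1.2127·1.2222)/4.1231 = -0.8889.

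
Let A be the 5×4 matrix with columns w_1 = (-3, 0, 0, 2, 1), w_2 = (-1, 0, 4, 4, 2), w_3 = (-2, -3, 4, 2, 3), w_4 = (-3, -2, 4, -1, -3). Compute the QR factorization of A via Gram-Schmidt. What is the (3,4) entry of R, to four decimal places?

w_1 = (-3, 0, 0, 2, 1); ‖w_1‖ = 3.7417, so e_1 = (-0.8018, 0.0000, 0.0000, 0.5345, 0.2673).
e_1·w_2 = (-0.8018)·(-1) + 0.0000·0 + 0.0000·4 + 0.5345·4 + 0.2673·2 = 3.4744.
u_2 = w_2 − 3.4744·e_1 = (1.7857, 0.0000, 4.0000, 2.1429, 1.0714).
‖u_2‖ = 4.9929, so e_2 = (0.3577, 0.0000, 0.8011, 0.4292, 0.2146).
e_1·w_3 = (-0.8018)·(-2) + 0.0000·(-3) + 0.0000·4 + 0.5345·2 + 0.2673·3 = 3.4744; e_2·w_3 = 0.3577·(-2) + 0.0000·(-3) + 0.8011·4 + 0.4292·2 + 0.2146·3 = 3.9914.
u_3 = w_3 − 3.4744·e_1 − 3.9914·e_2 = (-0.6418, -3.0000, 0.8023, -1.5702, 1.2149).
‖u_3‖ = 3.7413, so e_3 = (-0.1716, -0.8019, 0.2144, -0.4197, 0.3247).
r_{34} = e_3·w_4 = 2.4217.

r_{34} = 2.4217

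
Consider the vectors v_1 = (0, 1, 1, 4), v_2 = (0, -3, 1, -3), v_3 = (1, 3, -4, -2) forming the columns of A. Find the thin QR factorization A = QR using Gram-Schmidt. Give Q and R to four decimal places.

q_1 = v_1/‖v_1‖ = (0, 1, 1, 4)/4.2426 = (0.0000, 0.2357, 0.2357, 0.9428).
r_{12} = q_1·v_2 = -3.2998.
u_2 = v_2 + 3.2998·q_1 = (0.0000, -2.2222, 1.7778, 0.1111).
‖u_2‖ = 2.8480, so q_2 = (0.0000, -0.7803, 0.6242, 0.0390).
r_{13} = q_1·v_3 = -2.1213; r_{23} = q_2·v_3 = -4.9157.
u_3 = v_3 + 2.1213·q_1 + 4.9157·q_2 = (1.0000, -0.3356, -0.4315, 0.1918).
‖u_3‖ = 1.1557, so q_3 = (0.8653, -0.2904, -0.3734, 0.1659).

Q = [[0.0000, 0.0000, 0.8653], [0.2357, -0.7803, -0.2904], [0.2357, 0.6242, -0.3734], [0.9428, 0.0390, 0.1659]], R = [[4.2426, -3.2998, -2.1213], [0.0000, 2.8480, -4.9157], [0.0000, 0.0000, 1.1557]]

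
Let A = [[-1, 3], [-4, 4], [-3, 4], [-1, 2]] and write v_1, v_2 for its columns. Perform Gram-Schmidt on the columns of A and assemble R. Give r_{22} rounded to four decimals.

r_{22} = 2.1602

q_1 = v_1/‖v_1‖ = (-1, -4, -3, -1)/5.1962 = (-0.1925, -0.7698, -0.5774, -0.1925).
r_{12} = q_1·v_2 = -6.3509.
u_2 = v_2 + 6.3509·q_1 = (1.7778, -0.8889, 0.3333, 0.7778).
r_{22} = ‖u_2‖ = 2.1602.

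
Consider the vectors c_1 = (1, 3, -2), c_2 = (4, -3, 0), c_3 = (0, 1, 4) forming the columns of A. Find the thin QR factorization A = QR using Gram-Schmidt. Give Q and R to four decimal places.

c_1 = (1, 3, -2); ‖c_1‖ = 3.7417, so e_1 = (0.2673, 0.8018, -0.5345).
e_1·c_2 = 0.2673·4 + 0.8018·(-3) + (-0.5345)·0 = -1.3363.
u_2 = c_2 + 1.3363·e_1 = (4.3571, -1.9286, -0.7143).
‖u_2‖ = 4.8181, so e_2 = (0.9043, -0.4003, -0.1482).
e_1·c_3 = 0.2673·0 + 0.8018·1 + (-0.5345)·4 = -1.3363; e_2·c_3 = 0.9043·0 + (-0.4003)·1 + (-0.1482)·4 = -0.9933.
u_3 = c_3 + 1.3363·e_1 + 0.9933·e_2 = (1.2554, 1.6738, 3.1385).
‖u_3‖ = 3.7720, so e_3 = (0.3328, 0.4438, 0.8321).

Q = [[0.2673, 0.9043, 0.3328], [0.8018, -0.4003, 0.4438], [-0.5345, -0.1482, 0.8321]], R = [[3.7417, -1.3363, -1.3363], [0.0000, 4.8181, -0.9933], [0.0000, 0.0000, 3.7720]]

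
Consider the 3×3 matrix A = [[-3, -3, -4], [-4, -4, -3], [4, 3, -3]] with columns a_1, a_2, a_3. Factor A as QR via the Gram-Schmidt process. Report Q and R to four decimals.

a_1 = (-3, -4, 4); ‖a_1‖ = 6.4031, so q_1 = (-0.4685, -0.6247, 0.6247).
q_1·a_2 = (-0.4685)·(-3) + (-0.6247)·(-4) + 0.6247·3 = 5.7784.
u_2 = a_2 − 5.7784·q_1 = (-0.2927, -0.3902, -0.6098).
‖u_2‖ = 0.7809, so q_2 = (-0.3748, -0.4998, -0.7809).
q_1·a_3 = (-0.4685)·(-4) + (-0.6247)·(-3) + 0.6247·(-3) = 1.8741; q_2·a_3 = (-0.3748)·(-4) + (-0.4998)·(-3) + (-0.7809)·(-3) = 5.3411.
u_3 = a_3 − 1.8741·q_1 − 5.3411·q_2 = (-1.1200, 0.8400, 0.0000).
‖u_3‖ = 1.4000, so q_3 = (-0.8000, 0.6000, 0.0000).

Q = [[-0.4685, -0.3748, -0.8000], [-0.6247, -0.4998, 0.6000], [0.6247, -0.7809, 0.0000]], R = [[6.4031, 5.7784, 1.8741], [0.0000, 0.7809, 5.3411], [0.0000, 0.0000, 1.4000]]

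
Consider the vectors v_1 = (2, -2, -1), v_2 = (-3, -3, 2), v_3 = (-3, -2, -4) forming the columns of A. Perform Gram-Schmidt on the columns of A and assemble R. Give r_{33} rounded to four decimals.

r_{33} = 5.0975

v_1 = (2, -2, -1); ‖v_1‖ = 3.0000, so e_1 = (0.6667, -0.6667, -0.3333).
e_1·v_2 = 0.6667·(-3) + (-0.6667)·(-3) + (-0.3333)·2 = -0.6667.
u_2 = v_2 + 0.6667·e_1 = (-2.5556, -3.4444, 1.7778).
‖u_2‖ = 4.6428, so e_2 = (-0.5504, -0.7419, 0.3829).
e_1·v_3 = 0.6667·(-3) + (-0.6667)·(-2) + (-0.3333)·(-4) = 0.6667; e_2·v_3 = (-0.5504)·(-3) + (-0.7419)·(-2) + 0.3829·(-4) = 1.6034.
u_3 = v_3 − 0.6667·e_1 − 1.6034·e_2 = (-2.5619, -0.3660, -4.3918).
r_{33} = ‖u_3‖ = 5.0975.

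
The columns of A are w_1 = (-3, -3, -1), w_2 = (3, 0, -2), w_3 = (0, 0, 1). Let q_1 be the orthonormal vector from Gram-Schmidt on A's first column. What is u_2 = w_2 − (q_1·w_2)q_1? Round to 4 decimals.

q_1 = w_1/‖w_1‖ = (-3, -3, -1)/4.3589 = (-0.6882, -0.6882, -0.2294).
r_{12} = q_1·w_2 = -1.6059.
u_2 = w_2 + 1.6059·q_1 = (1.8947, -1.1053, -2.3684).

u_2 = (1.8947, -1.1053, -2.3684)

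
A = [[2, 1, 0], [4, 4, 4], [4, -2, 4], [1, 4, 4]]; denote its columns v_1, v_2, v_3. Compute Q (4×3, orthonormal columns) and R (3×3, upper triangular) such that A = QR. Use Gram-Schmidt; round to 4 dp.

Q = [[0.3288, 0.0432, -0.6546], [0.6576, 0.4416, -0.2281], [0.6576, -0.6240, 0.4066], [0.1644, 0.6432, 0.5951]], R = [[6.0828, 2.3016, 5.9184], [0.0000, 5.6305, 1.8432], [0.0000, 0.0000, 3.0944]]

v_1 = (2, 4, 4, 1); ‖v_1‖ = 6.0828, so e_1 = (0.3288, 0.6576, 0.6576, 0.1644).
e_1·v_2 = 0.3288·1 + 0.6576·4 + 0.6576·(-2) + 0.1644·4 = 2.3016.
u_2 = v_2 − 2.3016·e_1 = (0.2432, 2.4865, -3.5135, 3.6216).
‖u_2‖ = 5.6305, so e_2 = (0.0432, 0.4416, -0.6240, 0.6432).
e_1·v_3 = 0.3288·0 + 0.6576·4 + 0.6576·4 + 0.1644·4 = 5.9184; e_2·v_3 = 0.0432·0 + 0.4416·4 + (-0.6240)·4 + 0.6432·4 = 1.8432.
u_3 = v_3 − 5.9184·e_1 − 1.8432·e_2 = (-2.0256, -0.7059, 1.2583, 1.8414).
‖u_3‖ = 3.0944, so e_3 = (-0.6546, -0.2281, 0.4066, 0.5951).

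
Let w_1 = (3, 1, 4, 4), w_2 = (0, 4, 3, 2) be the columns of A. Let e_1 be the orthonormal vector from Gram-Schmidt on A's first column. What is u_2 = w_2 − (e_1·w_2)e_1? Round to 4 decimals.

u_2 = (-1.7143, 3.4286, 0.7143, -0.2857)

e_1 = w_1/‖w_1‖ = (3, 1, 4, 4)/6.4807 = (0.4629, 0.1543, 0.6172, 0.6172).
r_{12} = e_1·w_2 = 3.7033.
u_2 = w_2 − 3.7033·e_1 = (-1.7143, 3.4286, 0.7143, -0.2857).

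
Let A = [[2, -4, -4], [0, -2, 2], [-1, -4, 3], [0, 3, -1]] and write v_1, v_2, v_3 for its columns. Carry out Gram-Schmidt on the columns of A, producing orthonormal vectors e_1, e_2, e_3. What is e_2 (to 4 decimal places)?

v_1 = (2, 0, -1, 0); ‖v_1‖ = 2.2361, so e_1 = (0.8944, 0.0000, -0.4472, 0.0000).
e_1·v_2 = 0.8944·(-4) + 0.0000·(-2) + (-0.4472)·(-4) + 0.0000·3 = -1.7889.
u_2 = v_2 + 1.7889·e_1 = (-2.4000, -2.0000, -4.8000, 3.0000).
‖u_2‖ = 6.4653, so e_2 = (-0.3712, -0.3093, -0.7424, 0.4640).

e_2 = (-0.3712, -0.3093, -0.7424, 0.4640)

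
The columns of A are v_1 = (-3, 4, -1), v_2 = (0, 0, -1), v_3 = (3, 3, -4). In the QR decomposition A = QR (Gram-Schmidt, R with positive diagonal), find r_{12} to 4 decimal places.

v_1 = (-3, 4, -1); ‖v_1‖ = 5.0990, so e_1 = (-0.5883, 0.7845, -0.1961).
r_{12} = e_1·v_2 = 0.1961.

r_{12} = 0.1961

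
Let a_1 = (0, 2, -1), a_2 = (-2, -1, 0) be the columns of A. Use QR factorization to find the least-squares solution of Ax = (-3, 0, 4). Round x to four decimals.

a_1 = (0, 2, -1); ‖a_1‖ = 2.2361, so q_1 = (0.0000, 0.8944, -0.4472).
q_1·a_2 = 0.0000·(-2) + 0.8944·(-1) + (-0.4472)·0 = -0.8944.
u_2 = a_2 + 0.8944·q_1 = (-2.0000, -0.2000, -0.4000).
‖u_2‖ = 2.0494, so q_2 = (-0.9759, -0.0976, -0.1952).
Qᵀb = (-1.7889, 2.1470).
Back-substitute: x_2 = 2.1470/2.0494 = 1.0476.
x_1 = (-1.7889 + 0.8944·1.0476)/2.2361 = -0.3810.

x = (-0.3810, 1.0476)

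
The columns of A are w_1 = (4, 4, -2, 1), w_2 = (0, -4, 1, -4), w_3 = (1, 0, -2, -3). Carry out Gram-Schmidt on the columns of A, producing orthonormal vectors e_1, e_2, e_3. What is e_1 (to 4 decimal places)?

e_1 = w_1/‖w_1‖ = (4, 4, -2, 1)/6.0828 = (0.6576, 0.6576, -0.3288, 0.1644).

e_1 = (0.6576, 0.6576, -0.3288, 0.1644)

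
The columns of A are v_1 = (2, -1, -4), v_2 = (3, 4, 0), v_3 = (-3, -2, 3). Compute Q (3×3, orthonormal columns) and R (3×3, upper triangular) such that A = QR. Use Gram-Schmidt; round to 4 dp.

Q = [[0.4364, 0.5641, 0.7010], [-0.2182, 0.8222, -0.5257], [-0.8729, 0.0765, 0.4819]], R = [[4.5826, 0.4364, -3.4915], [0.0000, 4.9809, -3.1071], [0.0000, 0.0000, 0.3943]]

v_1 = (2, -1, -4); ‖v_1‖ = 4.5826, so e_1 = (0.4364, -0.2182, -0.8729).
e_1·v_2 = 0.4364·3 + (-0.2182)·4 + (-0.8729)·0 = 0.4364.
u_2 = v_2 − 0.4364·e_1 = (2.8095, 4.0952, 0.3810).
‖u_2‖ = 4.9809, so e_2 = (0.5641, 0.8222, 0.0765).
e_1·v_3 = 0.4364·(-3) + (-0.2182)·(-2) + (-0.8729)·3 = -3.4915; e_2·v_3 = 0.5641·(-3) + 0.8222·(-2) + 0.0765·3 = -3.1071.
u_3 = v_3 + 3.4915·e_1 + 3.1071·e_2 = (0.2764, -0.2073, 0.1900).
‖u_3‖ = 0.3943, so e_3 = (0.7010, -0.5257, 0.4819).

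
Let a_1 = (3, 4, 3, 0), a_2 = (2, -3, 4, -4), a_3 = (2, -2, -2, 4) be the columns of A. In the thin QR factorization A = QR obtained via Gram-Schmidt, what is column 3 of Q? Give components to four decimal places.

q_3 = (0.6591, -0.4469, -0.0632, 0.6015)

a_1 = (3, 4, 3, 0); ‖a_1‖ = 5.8310, so q_1 = (0.5145, 0.6860, 0.5145, 0.0000).
q_1·a_2 = 0.5145·2 + 0.6860·(-3) + 0.5145·4 + 0.0000·(-4) = 1.0290.
u_2 = a_2 − 1.0290·q_1 = (1.4706, -3.7059, 3.4706, -4.0000).
‖u_2‖ = 6.6288, so q_2 = (0.2218, -0.5591, 0.5236, -0.6034).
q_1·a_3 = 0.5145·2 + 0.6860·(-2) + 0.5145·(-2) + 0.0000·4 = -1.3720; q_2·a_3 = 0.2218·2 + (-0.5591)·(-2) + 0.5236·(-2) + (-0.6034)·4 = -1.8990.
u_3 = a_3 + 1.3720·q_1 + 1.8990·q_2 = (3.1272, -2.1205, -0.2999, 2.8541).
‖u_3‖ = 4.7446, so q_3 = (0.6591, -0.4469, -0.0632, 0.6015).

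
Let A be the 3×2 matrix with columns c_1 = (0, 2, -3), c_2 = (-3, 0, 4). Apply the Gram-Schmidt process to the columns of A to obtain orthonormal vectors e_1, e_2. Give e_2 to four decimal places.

e_2 = (-0.8040, 0.4948, 0.3298)

c_1 = (0, 2, -3); ‖c_1‖ = 3.6056, so e_1 = (0.0000, 0.5547, -0.8321).
e_1·c_2 = 0.0000·(-3) + 0.5547·0 + (-0.8321)·4 = -3.3282.
u_2 = c_2 + 3.3282·e_1 = (-3.0000, 1.8462, 1.2308).
‖u_2‖ = 3.7314, so e_2 = (-0.8040, 0.4948, 0.3298).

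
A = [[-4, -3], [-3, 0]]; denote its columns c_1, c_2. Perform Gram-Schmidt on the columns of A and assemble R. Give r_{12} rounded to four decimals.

c_1 = (-4, -3); ‖c_1‖ = 5.0000, so q_1 = (-0.8000, -0.6000).
r_{12} = q_1·c_2 = 2.4000.

r_{12} = 2.4000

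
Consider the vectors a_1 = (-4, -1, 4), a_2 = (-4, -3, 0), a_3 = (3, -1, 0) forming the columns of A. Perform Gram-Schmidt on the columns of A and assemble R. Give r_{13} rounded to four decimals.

a_1 = (-4, -1, 4); ‖a_1‖ = 5.7446, so q_1 = (-0.6963, -0.1741, 0.6963).
r_{13} = q_1·a_3 = -1.9149.

r_{13} = -1.9149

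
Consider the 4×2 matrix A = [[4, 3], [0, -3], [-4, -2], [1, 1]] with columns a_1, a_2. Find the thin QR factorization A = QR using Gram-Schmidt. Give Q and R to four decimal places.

Q = [[0.6963, 0.1464], [0.0000, -0.9664], [-0.6963, 0.1757], [0.1741, 0.1171]], R = [[5.7446, 3.6556], [0.0000, 3.1042]]

a_1 = (4, 0, -4, 1); ‖a_1‖ = 5.7446, so e_1 = (0.6963, 0.0000, -0.6963, 0.1741).
e_1·a_2 = 0.6963·3 + 0.0000·(-3) + (-0.6963)·(-2) + 0.1741·1 = 3.6556.
u_2 = a_2 − 3.6556·e_1 = (0.4545, -3.0000, 0.5455, 0.3636).
‖u_2‖ = 3.1042, so e_2 = (0.1464, -0.9664, 0.1757, 0.1171).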